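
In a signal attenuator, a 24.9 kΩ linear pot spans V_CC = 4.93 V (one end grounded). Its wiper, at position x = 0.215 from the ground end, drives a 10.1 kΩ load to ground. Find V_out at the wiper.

V_out ≈ 0.749 V

Lower segment x·R_p = 5.353 kΩ; upper segment (1−x)·R_p = 19.55 kΩ.
Lower segment in parallel with the load: 5.353 ‖ 10.1 = 3.499 kΩ.
Loaded-divider output: V_out = 4.93 × 0.1518 = 0.7485 V.
(Unloaded: V_out = x·V_CC = 1.06 V.)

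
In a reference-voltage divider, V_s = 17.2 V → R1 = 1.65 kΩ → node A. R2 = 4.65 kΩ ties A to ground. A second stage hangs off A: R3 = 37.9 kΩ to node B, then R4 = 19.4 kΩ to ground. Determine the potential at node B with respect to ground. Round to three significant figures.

V_B ≈ 4.21 V

Node A sees R2 in parallel with the series input of stage 2, R3 + R4 = 57.30 kΩ.
R2 ‖ (R3+R4) = 4.301 kΩ.
V_A = 17.2 × 4.301/(1.65 + 4.301) = 12.43 V.
Then the unloaded second divider: V_B = V_A × R4/(R3+R4) = 12.43 × 0.3386 = 4.209 V.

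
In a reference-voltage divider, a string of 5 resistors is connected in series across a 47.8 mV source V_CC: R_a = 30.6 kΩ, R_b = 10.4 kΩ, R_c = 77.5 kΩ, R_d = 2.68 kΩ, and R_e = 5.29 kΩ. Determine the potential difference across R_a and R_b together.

ΣR = 30.6 + 10.4 + 77.5 + 2.68 + 5.29 = 126.5 kΩ.
R_{R_a..R_b} = 30.6 + 10.4 = 41.00 kΩ.
Voltage divider: V = V_CC · (41.00 / 126.5) = 47.8 × 0.3242 = 15.50 mV.

V ≈ 15.5 mV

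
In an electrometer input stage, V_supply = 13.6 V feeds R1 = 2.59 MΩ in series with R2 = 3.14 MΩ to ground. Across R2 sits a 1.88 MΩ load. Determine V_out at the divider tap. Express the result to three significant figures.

R2 ‖ R_L = (3.14 × 1.88)/(3.14 + 1.88) = 1.176 MΩ.
Then V_out = V_supply · R2'/(R1 + R2') = 13.6 × 1.176/3.766 = 4.247 V.

V_out ≈ 4.25 V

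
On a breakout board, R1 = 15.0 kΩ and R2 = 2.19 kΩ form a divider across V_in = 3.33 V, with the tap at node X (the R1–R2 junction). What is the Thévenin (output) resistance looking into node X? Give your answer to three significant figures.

Zeroing V_in shorts the top of R1 to ground, so R_th = R1 ‖ R2 = 1.911 kΩ.

R_th ≈ 1.91 kΩ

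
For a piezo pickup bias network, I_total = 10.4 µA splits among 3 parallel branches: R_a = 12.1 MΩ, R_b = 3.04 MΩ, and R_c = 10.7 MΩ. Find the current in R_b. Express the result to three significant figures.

Total conductance ΣG = 1/12.1 + 1/3.04 + 1/10.7 = 0.5050 (units of 1/MΩ).
R_b takes the fraction G_k/ΣG = 0.3289/0.5050 = 0.6513, so I = 10.4 × 0.6513 = 6.774 µA.

I ≈ 6.77 µA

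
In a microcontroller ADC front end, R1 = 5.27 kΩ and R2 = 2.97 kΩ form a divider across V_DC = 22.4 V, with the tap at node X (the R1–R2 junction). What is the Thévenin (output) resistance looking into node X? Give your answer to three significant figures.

With V_DC suppressed (replaced by a short), R_th = R1 ‖ R2 = (5.270 × 2.97)/(5.270 + 2.97) = 1.900 kΩ.

R_th ≈ 1.90 kΩ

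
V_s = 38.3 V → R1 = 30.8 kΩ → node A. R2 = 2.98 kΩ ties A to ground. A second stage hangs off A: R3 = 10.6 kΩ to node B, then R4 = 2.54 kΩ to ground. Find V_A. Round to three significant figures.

Looking into the second stage from A: R3 + R4 = 13.14 kΩ appears in parallel with R2.
R2 ‖ (R3+R4) = 2.429 kΩ.
So V_A = 38.3 × 0.07310 = 2.800 V.

V_A ≈ 2.80 V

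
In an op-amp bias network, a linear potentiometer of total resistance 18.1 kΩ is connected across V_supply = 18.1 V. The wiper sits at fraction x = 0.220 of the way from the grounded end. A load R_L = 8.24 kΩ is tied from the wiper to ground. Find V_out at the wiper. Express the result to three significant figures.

V_out ≈ 2.89 V

Lower segment x·R_p = 3.982 kΩ; upper segment (1−x)·R_p = 14.12 kΩ.
(x·R_p) ‖ R_L = 2.685 kΩ.
Then V_out = V_supply · 2.685/(14.12 + 2.685) = 2.892 V.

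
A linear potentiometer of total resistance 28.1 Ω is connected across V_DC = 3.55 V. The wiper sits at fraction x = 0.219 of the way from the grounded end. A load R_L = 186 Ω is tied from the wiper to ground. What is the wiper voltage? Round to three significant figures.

V_out ≈ 0.758 V

Lower segment x·R_p = 6.154 Ω; upper segment (1−x)·R_p = 21.95 Ω.
R_L loads the lower segment: effective lower R = 5.957 Ω.
Then V_out = V_DC · 5.957/(21.95 + 5.957) = 0.7579 V.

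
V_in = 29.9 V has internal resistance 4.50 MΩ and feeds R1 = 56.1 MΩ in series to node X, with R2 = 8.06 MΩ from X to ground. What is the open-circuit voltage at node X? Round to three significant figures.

V_th ≈ 3.51 V

R1' = 4.50 + 56.1 = 60.60 MΩ (source resistance + R1).
V_th is the unloaded tap voltage: V_in · R2/(R1'+R2) = 29.9 × 0.1174 = 3.510 V.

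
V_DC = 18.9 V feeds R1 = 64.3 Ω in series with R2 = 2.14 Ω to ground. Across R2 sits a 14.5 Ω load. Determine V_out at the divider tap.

V_out ≈ 0.533 V

The load sits in parallel with R2, giving an effective lower resistance R2' = R2·R_L/(R2+R_L) = 1.865 Ω.
Now apply the divider: V_out = 18.9 × 0.02818 = 0.5327 V.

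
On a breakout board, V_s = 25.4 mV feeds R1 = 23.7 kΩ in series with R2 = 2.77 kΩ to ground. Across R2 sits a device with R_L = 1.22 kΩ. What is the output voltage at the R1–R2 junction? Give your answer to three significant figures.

V_out ≈ 0.876 mV

First combine the lower leg with the load: R2 ‖ R_L = 0.8470 kΩ.
Voltage divider with the loaded lower leg: V_out = 25.4 × 0.8470/(23.7 + 0.8470) = 25.4 × 0.03450 = 0.8764 mV.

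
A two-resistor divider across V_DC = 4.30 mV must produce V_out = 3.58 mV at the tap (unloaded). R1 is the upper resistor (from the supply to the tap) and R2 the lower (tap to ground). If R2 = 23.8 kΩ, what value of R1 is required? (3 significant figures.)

The divider ratio is R2/(R1+R2) = 3.58/4.30 = 0.8326.
Rearranging, R1 = R2·(1−k)/k = 23.8 × 0.2011 = 4.787 kΩ.

R1 ≈ 4.79 kΩ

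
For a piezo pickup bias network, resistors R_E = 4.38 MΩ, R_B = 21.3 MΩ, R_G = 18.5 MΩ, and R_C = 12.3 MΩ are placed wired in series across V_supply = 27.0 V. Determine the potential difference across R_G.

Total series resistance ΣR = 4.38 + 21.3 + 18.5 + 12.3 = 56.48 MΩ.
Voltage divider: V = V_supply · (18.50 / 56.48) = 27.0 × 0.3275 = 8.844 V.

V ≈ 8.84 V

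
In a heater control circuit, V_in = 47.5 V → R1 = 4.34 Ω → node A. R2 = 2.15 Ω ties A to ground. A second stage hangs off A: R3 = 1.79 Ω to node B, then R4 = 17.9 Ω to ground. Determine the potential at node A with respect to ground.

The second stage (R3 + R4 = 19.69 Ω) loads node A in parallel with R2.
Effective lower resistance at A: R2 ‖ 19.69 = 1.938 Ω.
V_A = 47.5 × 1.938/(4.34 + 1.938) = 14.66 V.

V_A ≈ 14.7 V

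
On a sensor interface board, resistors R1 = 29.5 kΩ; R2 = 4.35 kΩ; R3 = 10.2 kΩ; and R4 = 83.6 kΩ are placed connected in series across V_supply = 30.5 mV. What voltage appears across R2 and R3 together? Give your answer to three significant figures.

V ≈ 3.48 mV

Total series resistance ΣR = 29.5 + 4.35 + 10.2 + 83.6 = 127.6 kΩ.
R_{R2..R3} = 4.35 + 10.2 = 14.55 kΩ.
V = V_supply · R/ΣR = 30.5 × 0.1140 = 3.476 mV.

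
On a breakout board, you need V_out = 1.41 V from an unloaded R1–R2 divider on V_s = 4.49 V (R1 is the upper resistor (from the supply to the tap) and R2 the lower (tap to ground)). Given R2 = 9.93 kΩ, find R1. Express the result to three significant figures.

V_out/V_s = R2/(R1+R2) = 0.3140.
R1 = R2·(1/k − 1) = 9.93 × 2.184 = 21.69 kΩ.

R1 ≈ 21.7 kΩ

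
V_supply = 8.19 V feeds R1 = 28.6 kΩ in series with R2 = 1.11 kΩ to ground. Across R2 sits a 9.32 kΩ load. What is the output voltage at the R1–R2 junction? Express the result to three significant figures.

First combine the lower leg with the load: R2 ‖ R_L = 0.9919 kΩ.
Voltage divider with the loaded lower leg: V_out = 8.19 × 0.9919/(28.6 + 0.9919) = 8.19 × 0.03352 = 0.2745 V.

V_out ≈ 0.275 V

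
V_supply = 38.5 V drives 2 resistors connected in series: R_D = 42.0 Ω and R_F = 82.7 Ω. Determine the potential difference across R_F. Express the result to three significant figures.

V ≈ 25.5 V

Total series resistance ΣR = 42.0 + 82.7 = 124.7 Ω.
V = V_supply · R/ΣR = 38.5 × 0.6632 = 25.53 V.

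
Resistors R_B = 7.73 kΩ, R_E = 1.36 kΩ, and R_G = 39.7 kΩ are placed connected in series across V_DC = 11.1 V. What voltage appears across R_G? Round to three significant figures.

V ≈ 9.03 V

ΣR = 7.73 + 1.36 + 39.7 = 48.79 kΩ.
V = V_DC · R/ΣR = 11.1 × 0.8137 = 9.032 V.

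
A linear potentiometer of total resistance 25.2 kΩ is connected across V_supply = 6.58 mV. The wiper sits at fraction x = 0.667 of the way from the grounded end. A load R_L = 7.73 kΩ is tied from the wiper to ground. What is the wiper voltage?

V_out ≈ 2.55 mV

Split the track: R_lower = x·R_p = 16.81 kΩ, R_upper = (1−x)·R_p = 8.392 kΩ.
(x·R_p) ‖ R_L = 5.295 kΩ.
Loaded-divider output: V_out = 6.58 × 0.3869 = 2.546 mV.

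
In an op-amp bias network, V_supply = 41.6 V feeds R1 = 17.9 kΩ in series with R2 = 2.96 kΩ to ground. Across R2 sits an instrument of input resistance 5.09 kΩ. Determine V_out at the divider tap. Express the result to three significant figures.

First combine the lower leg with the load: R2 ‖ R_L = 1.872 kΩ.
Then V_out = V_supply · R2'/(R1 + R2') = 41.6 × 1.872/19.77 = 3.938 V.
(Unloaded it would be 5.90 V; the load pulls it down.)

V_out ≈ 3.94 V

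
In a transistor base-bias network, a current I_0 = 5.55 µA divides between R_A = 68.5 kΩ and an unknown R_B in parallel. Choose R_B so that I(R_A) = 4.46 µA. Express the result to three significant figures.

R_B ≈ 280 kΩ

In a two-way split, I_A/I_0 = R_B/(R_A + R_B).
4.46/5.55 = R_B/(R_A + R_B) → R_B = R_A · (0.8036)/(1 − 0.8036) = 68.5 × 4.092 = 280.3 kΩ.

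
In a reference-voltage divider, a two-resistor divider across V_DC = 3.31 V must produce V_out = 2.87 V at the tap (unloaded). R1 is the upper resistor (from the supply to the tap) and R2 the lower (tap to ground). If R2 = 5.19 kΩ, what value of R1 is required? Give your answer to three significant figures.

The divider ratio is R2/(R1+R2) = 2.87/3.31 = 0.8671.
Rearranging, R1 = R2·(1−k)/k = 5.19 × 0.1533 = 0.7957 kΩ.

R1 ≈ 0.796 kΩ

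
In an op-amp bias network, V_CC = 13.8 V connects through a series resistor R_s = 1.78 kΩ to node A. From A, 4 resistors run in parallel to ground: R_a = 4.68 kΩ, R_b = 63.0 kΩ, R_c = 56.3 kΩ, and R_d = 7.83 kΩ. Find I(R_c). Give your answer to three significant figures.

Parallel bank: R_p = 1/(1/4.68 + 1/63.0 + 1/56.3 + 1/7.83) = 2.666 kΩ.
Node voltage V_A = V_CC · R_p/(R_s + R_p) = 13.8 × 0.5997 = 8.276 V.
Branch current I = V_A/R_c = 8.276/56.3 = 0.1470 mA.
(Equivalently: I_total = 3.104 mA, then current-divider fraction G_k/ΣG = 0.04736.)

I ≈ 0.147 mA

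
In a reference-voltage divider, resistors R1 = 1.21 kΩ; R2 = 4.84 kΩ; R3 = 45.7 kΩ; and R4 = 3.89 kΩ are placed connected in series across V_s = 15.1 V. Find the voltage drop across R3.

Series total: ΣR = 1.21 + 4.84 + 45.7 + 3.89 = 55.64 kΩ.
Voltage divider: V = V_s · (45.70 / 55.64) = 15.1 × 0.8214 = 12.40 V.

V ≈ 12.4 V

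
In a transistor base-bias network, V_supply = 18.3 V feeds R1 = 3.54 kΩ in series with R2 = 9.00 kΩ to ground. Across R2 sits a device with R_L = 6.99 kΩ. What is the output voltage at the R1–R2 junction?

The load sits in parallel with R2, giving an effective lower resistance R2' = R2·R_L/(R2+R_L) = 3.934 kΩ.
Then V_out = V_supply · R2'/(R1 + R2') = 18.3 × 3.934/7.474 = 9.633 V.

V_out ≈ 9.63 V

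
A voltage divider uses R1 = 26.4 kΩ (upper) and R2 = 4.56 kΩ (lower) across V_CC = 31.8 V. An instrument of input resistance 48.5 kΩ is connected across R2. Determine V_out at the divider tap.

First combine the lower leg with the load: R2 ‖ R_L = 4.168 kΩ.
Then V_out = V_CC · R2'/(R1 + R2') = 31.8 × 4.168/30.57 = 4.336 V.
(Unloaded it would be 4.68 V; the load pulls it down.)

V_out ≈ 4.34 V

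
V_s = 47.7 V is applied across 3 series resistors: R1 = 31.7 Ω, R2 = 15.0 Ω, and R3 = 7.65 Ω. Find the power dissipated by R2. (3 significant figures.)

P ≈ 11.6 W

The common current is I = 47.7/54.35 = 0.8776 A.
P(R2) = I²·R2 = (0.8776)² × 15.0 = 11.55 W.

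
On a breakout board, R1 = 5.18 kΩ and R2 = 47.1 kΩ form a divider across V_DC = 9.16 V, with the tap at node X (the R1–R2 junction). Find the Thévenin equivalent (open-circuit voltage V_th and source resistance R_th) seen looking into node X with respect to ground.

V_th ≈ 8.25 V, R_th ≈ 4.67 kΩ

With X open, the divider is unloaded: V_th = 9.16 × 47.1/52.28 = 8.252 V.
Looking into X with the source shorted: R_th = R1·R2/(R1+R2) = 5.180 × 47.1/52.28 = 4.667 kΩ.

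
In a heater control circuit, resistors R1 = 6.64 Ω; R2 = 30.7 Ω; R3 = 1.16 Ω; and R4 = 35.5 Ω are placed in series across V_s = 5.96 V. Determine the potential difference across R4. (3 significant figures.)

V ≈ 2.86 V

ΣR = 6.64 + 30.7 + 1.16 + 35.5 = 74.00 Ω.
V = V_s · R/ΣR = 5.96 × 0.4797 = 2.859 V.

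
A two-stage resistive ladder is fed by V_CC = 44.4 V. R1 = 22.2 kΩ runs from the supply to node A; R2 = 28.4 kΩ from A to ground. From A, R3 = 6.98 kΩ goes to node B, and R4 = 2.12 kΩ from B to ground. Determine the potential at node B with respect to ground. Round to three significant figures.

The second stage (R3 + R4 = 9.100 kΩ) loads node A in parallel with R2.
Effective lower resistance at A: R2 ‖ 9.100 = 6.892 kΩ.
V_A = 44.4 × 6.892/(22.2 + 6.892) = 10.52 V.
Then the unloaded second divider: V_B = V_A × R4/(R3+R4) = 10.52 × 0.2330 = 2.450 V.

V_B ≈ 2.45 V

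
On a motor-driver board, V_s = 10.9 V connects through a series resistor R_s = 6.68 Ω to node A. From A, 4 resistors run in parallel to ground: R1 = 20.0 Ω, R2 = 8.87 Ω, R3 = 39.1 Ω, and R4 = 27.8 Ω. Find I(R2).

I ≈ 0.492 A

Equivalent of the parallel group: R_p = 4.459 Ω.
V_A by voltage divider: V_A = 10.9 × 4.459/(6.68 + 4.459) = 4.363 V.
I(R2) = V_A / R2 = 4.363/8.87 = 0.4919 A.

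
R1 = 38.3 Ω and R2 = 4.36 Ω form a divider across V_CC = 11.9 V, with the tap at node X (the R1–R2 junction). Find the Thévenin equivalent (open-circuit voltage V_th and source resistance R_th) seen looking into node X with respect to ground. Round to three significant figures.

V_th ≈ 1.22 V, R_th ≈ 3.91 Ω

With X open, the divider is unloaded: V_th = 11.9 × 4.36/42.66 = 1.216 V.
Looking into X with the source shorted: R_th = R1·R2/(R1+R2) = 38.30 × 4.36/42.66 = 3.914 Ω.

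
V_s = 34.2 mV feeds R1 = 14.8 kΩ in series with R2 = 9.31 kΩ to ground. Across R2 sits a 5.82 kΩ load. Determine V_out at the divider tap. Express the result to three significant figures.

V_out ≈ 6.66 mV

The load sits in parallel with R2, giving an effective lower resistance R2' = R2·R_L/(R2+R_L) = 3.581 kΩ.
Now apply the divider: V_out = 34.2 × 0.1948 = 6.663 mV.
(Unloaded it would be 13.2 mV; the load pulls it down.)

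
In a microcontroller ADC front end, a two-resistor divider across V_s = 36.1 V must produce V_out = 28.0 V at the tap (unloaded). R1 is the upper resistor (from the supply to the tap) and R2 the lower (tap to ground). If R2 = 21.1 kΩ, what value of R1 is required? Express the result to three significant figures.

R1 ≈ 6.10 kΩ

The divider ratio is R2/(R1+R2) = 28.0/36.1 = 0.7756.
So R1 = R2 · (V_s/V_out − 1) = 21.1 × (36.1/28.0 − 1) = 21.1 × 0.2893 = 6.104 kΩ.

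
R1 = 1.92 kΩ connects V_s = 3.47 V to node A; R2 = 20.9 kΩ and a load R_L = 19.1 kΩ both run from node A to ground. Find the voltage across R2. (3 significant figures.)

R2 ‖ R_L = (20.9 × 19.1)/(20.9 + 19.1) = 9.980 kΩ.
Voltage divider with the loaded lower leg: V_out = 3.47 × 9.980/(1.92 + 9.980) = 3.47 × 0.8387 = 2.910 V.

V_out ≈ 2.91 V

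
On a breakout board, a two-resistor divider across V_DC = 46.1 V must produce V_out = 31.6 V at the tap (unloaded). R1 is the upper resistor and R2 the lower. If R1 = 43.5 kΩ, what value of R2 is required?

The divider ratio is R2/(R1+R2) = 31.6/46.1 = 0.6855.
Rearranging, R2 = R1·k/(1−k) = 43.5 × 2.179 = 94.80 kΩ.

R2 ≈ 94.8 kΩ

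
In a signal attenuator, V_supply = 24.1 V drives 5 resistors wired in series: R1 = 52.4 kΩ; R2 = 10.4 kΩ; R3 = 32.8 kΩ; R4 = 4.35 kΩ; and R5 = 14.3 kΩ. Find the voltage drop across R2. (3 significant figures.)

Total series resistance ΣR = 52.4 + 10.4 + 32.8 + 4.35 + 14.3 = 114.2 kΩ.
By the voltage-divider rule, V = 24.1 × 10.40/114.2 = 2.194 V.

V ≈ 2.19 V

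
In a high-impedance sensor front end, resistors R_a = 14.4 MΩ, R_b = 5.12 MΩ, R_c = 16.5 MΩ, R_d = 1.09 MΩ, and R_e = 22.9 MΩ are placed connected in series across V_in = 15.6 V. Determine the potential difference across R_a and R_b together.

V ≈ 5.07 V

Total series resistance ΣR = 14.4 + 5.12 + 16.5 + 1.09 + 22.9 = 60.01 MΩ.
R_{R_a..R_b} = 14.4 + 5.12 = 19.52 MΩ.
V = V_in · R/ΣR = 15.6 × 0.3253 = 5.074 V.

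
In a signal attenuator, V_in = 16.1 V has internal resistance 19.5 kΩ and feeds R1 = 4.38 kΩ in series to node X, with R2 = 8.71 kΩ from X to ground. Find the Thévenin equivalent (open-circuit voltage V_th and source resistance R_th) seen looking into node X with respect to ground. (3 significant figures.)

V_th ≈ 4.30 V, R_th ≈ 6.38 kΩ

R1' = 19.5 + 4.38 = 23.88 kΩ (source resistance + R1).
V_th is the unloaded tap voltage: V_in · R2/(R1'+R2) = 16.1 × 0.2673 = 4.303 V.
With V_in suppressed (replaced by a short), R_th = R1' ‖ R2 = (23.88 × 8.71)/(23.88 + 8.71) = 6.382 kΩ.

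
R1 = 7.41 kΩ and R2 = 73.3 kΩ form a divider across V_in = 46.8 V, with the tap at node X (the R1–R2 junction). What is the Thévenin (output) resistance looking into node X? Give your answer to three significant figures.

With V_in suppressed (replaced by a short), R_th = R1 ‖ R2 = (7.410 × 73.3)/(7.410 + 73.3) = 6.730 kΩ.

R_th ≈ 6.73 kΩ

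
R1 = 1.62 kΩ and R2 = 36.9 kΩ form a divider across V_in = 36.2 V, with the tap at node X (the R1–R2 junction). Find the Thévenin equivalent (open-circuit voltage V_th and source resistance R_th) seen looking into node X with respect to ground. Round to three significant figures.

With X open, the divider is unloaded: V_th = 36.2 × 36.9/38.52 = 34.68 V.
Looking into X with the source shorted: R_th = R1·R2/(R1+R2) = 1.620 × 36.9/38.52 = 1.552 kΩ.

V_th ≈ 34.7 V, R_th ≈ 1.55 kΩ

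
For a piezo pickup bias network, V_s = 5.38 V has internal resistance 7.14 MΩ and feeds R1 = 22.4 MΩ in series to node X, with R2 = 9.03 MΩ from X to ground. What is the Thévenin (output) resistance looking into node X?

R1' = 7.14 + 22.4 = 29.54 MΩ (source resistance + R1).
Looking into X with the source shorted: R_th = R1'·R2/(R1'+R2) = 29.54 × 9.03/38.57 = 6.916 MΩ.

R_th ≈ 6.92 MΩ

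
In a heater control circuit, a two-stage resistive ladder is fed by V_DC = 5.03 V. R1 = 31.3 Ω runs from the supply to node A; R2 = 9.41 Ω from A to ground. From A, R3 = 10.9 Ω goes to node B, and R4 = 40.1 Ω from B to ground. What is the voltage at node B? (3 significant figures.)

Looking into the second stage from A: R3 + R4 = 51.00 Ω appears in parallel with R2.
R2 ‖ (R3+R4) = 7.944 Ω.
First divider: V_A = V_DC · 7.944/(31.3 + 7.944) = 1.018 V.
V_B = V_A × 0.7863 = 0.8006 V.

V_B ≈ 0.801 V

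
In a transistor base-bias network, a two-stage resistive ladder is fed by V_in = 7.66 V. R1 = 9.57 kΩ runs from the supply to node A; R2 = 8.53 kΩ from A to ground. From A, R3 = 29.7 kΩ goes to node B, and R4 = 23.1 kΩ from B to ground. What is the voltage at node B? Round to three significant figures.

V_B ≈ 1.46 V

Node A sees R2 in parallel with the series input of stage 2, R3 + R4 = 52.80 kΩ.
R2 ‖ (R3+R4) = 7.344 kΩ.
First divider: V_A = V_in · 7.344/(9.57 + 7.344) = 3.326 V.
Then the unloaded second divider: V_B = V_A × R4/(R3+R4) = 3.326 × 0.4375 = 1.455 V.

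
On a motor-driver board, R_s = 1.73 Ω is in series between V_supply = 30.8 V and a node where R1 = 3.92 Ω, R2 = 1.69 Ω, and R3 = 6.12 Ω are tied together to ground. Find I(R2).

Equivalent of the parallel group: R_p = 0.9899 Ω.
V_A = 30.8 × 0.9899/2.720 = 11.21 V.
Branch current I = V_A/R2 = 11.21/1.69 = 6.633 A.

I ≈ 6.63 A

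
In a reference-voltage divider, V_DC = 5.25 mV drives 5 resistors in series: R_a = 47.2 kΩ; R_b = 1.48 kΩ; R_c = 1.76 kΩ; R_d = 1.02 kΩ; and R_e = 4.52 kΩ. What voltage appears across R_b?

ΣR = 47.2 + 1.48 + 1.76 + 1.02 + 4.52 = 55.98 kΩ.
V = V_DC · R/ΣR = 5.25 × 0.02644 = 0.1388 mV.

V ≈ 0.139 mV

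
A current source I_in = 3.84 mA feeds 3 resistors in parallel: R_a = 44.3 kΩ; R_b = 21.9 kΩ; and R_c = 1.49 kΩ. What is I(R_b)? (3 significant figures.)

I ≈ 0.237 mA

Conductances: ΣG = 1/44.3 + 1/21.9 + 1/1.49 = 0.7394 (1/kΩ).
By the current-divider rule, I = I_in · G_k/ΣG = 3.84 × 0.06176 = 0.2371 mA.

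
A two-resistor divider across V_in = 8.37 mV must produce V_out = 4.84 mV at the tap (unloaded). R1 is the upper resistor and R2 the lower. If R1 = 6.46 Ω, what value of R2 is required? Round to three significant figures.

R2 ≈ 8.86 Ω

The divider ratio is R2/(R1+R2) = 4.84/8.37 = 0.5783.
So R2 = R1 · V_out/(V_in − V_out) = 6.46 × 4.84/(8.37 − 4.84) = 6.46 × 1.371 = 8.857 Ω.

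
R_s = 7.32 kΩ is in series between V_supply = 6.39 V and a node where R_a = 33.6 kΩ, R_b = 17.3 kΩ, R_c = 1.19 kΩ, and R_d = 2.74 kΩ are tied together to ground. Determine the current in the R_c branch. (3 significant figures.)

Parallel bank: R_p = 1/(1/33.6 + 1/17.3 + 1/1.19 + 1/2.74) = 0.7735 kΩ.
V_A = 6.39 × 0.7735/8.093 = 0.6107 V.
Branch current I = V_A/R_c = 0.6107/1.19 = 0.5132 mA.

I ≈ 0.513 mA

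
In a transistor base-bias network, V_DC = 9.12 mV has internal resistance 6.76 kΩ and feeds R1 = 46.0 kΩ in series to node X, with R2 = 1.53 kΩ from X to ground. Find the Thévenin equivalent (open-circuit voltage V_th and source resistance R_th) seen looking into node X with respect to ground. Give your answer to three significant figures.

V_th ≈ 0.257 mV, R_th ≈ 1.49 kΩ

R1' = 6.76 + 46.0 = 52.76 kΩ (source resistance + R1).
V_th is the unloaded tap voltage: V_DC · R2/(R1'+R2) = 9.12 × 0.02818 = 0.2570 mV.
With V_DC suppressed (replaced by a short), R_th = R1' ‖ R2 = (52.76 × 1.53)/(52.76 + 1.53) = 1.487 kΩ.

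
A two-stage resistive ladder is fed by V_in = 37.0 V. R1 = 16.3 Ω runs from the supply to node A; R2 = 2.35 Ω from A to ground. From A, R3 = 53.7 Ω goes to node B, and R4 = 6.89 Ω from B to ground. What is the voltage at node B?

V_B ≈ 0.513 V

The second stage (R3 + R4 = 60.59 Ω) loads node A in parallel with R2.
Effective lower resistance at A: R2 ‖ 60.59 = 2.262 Ω.
First divider: V_A = V_in · 2.262/(16.3 + 2.262) = 4.509 V.
Stage 2 is unloaded, so V_B = V_A · R4/(R3+R4) = 4.509 × 6.89/60.59 = 0.5128 V.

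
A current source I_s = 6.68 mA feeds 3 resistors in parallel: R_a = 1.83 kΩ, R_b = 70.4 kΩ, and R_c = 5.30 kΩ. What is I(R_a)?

Total conductance ΣG = 1/1.83 + 1/70.4 + 1/5.30 = 0.7493 (units of 1/kΩ).
Current divider: I(R_a) = I_s · G_k/ΣG = 6.68 × (0.5464/0.7493) = 6.68 × 0.7292 = 4.871 mA.

I ≈ 4.87 mA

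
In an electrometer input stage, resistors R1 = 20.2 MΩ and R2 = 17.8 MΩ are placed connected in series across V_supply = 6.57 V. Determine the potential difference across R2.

Total series resistance ΣR = 20.2 + 17.8 = 38.00 MΩ.
By the voltage-divider rule, V = 6.57 × 17.80/38.00 = 3.078 V.

V ≈ 3.08 V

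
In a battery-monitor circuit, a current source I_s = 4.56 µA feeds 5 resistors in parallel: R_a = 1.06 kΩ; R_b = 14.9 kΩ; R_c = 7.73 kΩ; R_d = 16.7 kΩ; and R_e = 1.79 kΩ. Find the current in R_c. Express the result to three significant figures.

Total conductance ΣG = 1/1.06 + 1/14.9 + 1/7.73 + 1/16.7 + 1/1.79 = 1.758 (units of 1/kΩ).
Current divider: I(R_c) = I_s · G_k/ΣG = 4.56 × (0.1294/1.758) = 4.56 × 0.07357 = 0.3355 µA.

I ≈ 0.335 µA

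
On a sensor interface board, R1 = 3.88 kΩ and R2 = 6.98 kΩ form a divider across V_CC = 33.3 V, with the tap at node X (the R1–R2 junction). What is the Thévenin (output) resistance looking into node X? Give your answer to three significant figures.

Zeroing V_CC shorts the top of R1 to ground, so R_th = R1 ‖ R2 = 2.494 kΩ.

R_th ≈ 2.49 kΩ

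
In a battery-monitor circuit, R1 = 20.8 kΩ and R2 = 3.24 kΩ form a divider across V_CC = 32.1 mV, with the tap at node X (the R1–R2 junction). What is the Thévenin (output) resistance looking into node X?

R_th ≈ 2.80 kΩ

Zeroing V_CC shorts the top of R1 to ground, so R_th = R1 ‖ R2 = 2.803 kΩ.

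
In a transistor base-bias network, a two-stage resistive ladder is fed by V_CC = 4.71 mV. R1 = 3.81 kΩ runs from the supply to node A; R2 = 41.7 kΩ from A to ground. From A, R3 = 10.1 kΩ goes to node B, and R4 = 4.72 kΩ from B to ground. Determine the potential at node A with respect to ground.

The second stage (R3 + R4 = 14.82 kΩ) loads node A in parallel with R2.
Effective lower resistance at A: R2 ‖ 14.82 = 10.93 kΩ.
First divider: V_A = V_CC · 10.93/(3.81 + 10.93) = 3.493 mV.

V_A ≈ 3.49 mV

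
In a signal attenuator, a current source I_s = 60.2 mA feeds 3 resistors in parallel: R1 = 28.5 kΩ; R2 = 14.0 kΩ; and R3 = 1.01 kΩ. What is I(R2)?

ΣG = 1/28.5 + 1/14.0 + 1/1.01 = 1.097.
Current divider: I(R2) = I_s · G_k/ΣG = 60.2 × (0.07143/1.097) = 60.2 × 0.06514 = 3.921 mA.

I ≈ 3.92 mA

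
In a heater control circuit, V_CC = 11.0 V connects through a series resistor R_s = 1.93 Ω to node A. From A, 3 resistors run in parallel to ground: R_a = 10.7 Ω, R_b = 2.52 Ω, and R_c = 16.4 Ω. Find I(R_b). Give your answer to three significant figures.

I ≈ 2.11 A

Combine the parallel branches: R_p = (1/10.7 + 1/2.52 + 1/16.4)⁻¹ = 1.814 Ω.
V_A = 11.0 × 1.814/3.744 = 5.330 V.
Branch current I = V_A/R_b = 5.330/2.52 = 2.115 A.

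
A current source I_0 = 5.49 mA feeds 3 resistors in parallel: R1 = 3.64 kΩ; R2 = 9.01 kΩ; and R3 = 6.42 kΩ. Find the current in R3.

I ≈ 1.58 mA

Conductances: ΣG = 1/3.64 + 1/9.01 + 1/6.42 = 0.5415 (1/kΩ).
Current divider: I(R3) = I_0 · G_k/ΣG = 5.49 × (0.1558/0.5415) = 5.49 × 0.2877 = 1.579 mA.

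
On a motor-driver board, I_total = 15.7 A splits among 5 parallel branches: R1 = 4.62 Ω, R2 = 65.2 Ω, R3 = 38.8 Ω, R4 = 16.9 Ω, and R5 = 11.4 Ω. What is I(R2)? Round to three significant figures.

I ≈ 0.595 A

Total conductance ΣG = 1/4.62 + 1/65.2 + 1/38.8 + 1/16.9 + 1/11.4 = 0.4045 (units of 1/Ω).
R2 takes the fraction G_k/ΣG = 0.01534/0.4045 = 0.03792, so I = 15.7 × 0.03792 = 0.5954 A.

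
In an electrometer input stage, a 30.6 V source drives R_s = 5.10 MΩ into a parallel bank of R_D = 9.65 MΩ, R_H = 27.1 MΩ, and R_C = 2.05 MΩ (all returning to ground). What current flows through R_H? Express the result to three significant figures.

Equivalent of the parallel group: R_p = 1.592 MΩ.
V_A = 30.6 × 1.592/6.692 = 7.278 V.
Branch current I = V_A/R_H = 7.278/27.1 = 0.2686 µA.

I ≈ 0.269 µA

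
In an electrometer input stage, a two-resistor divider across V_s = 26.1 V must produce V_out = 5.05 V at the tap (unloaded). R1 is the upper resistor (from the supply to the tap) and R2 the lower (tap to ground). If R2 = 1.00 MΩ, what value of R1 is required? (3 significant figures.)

R1 ≈ 4.17 MΩ

The divider ratio is R2/(R1+R2) = 5.05/26.1 = 0.1935.
Rearranging, R1 = R2·(1−k)/k = 1.00 × 4.168 = 4.168 MΩ.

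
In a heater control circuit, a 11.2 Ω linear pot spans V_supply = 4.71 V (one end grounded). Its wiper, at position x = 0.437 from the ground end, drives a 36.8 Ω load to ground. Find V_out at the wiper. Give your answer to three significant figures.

Lower segment x·R_p = 4.894 Ω; upper segment (1−x)·R_p = 6.306 Ω.
R_L loads the lower segment: effective lower R = 4.320 Ω.
Loaded-divider output: V_out = 4.71 × 0.4066 = 1.915 V.

V_out ≈ 1.91 V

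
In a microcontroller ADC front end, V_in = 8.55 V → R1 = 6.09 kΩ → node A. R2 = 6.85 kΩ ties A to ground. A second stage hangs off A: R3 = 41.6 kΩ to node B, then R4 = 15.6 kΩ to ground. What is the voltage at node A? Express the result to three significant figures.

V_A ≈ 4.28 V

Looking into the second stage from A: R3 + R4 = 57.20 kΩ appears in parallel with R2.
R2 ‖ (R3+R4) = 6.117 kΩ.
V_A = 8.55 × 6.117/(6.09 + 6.117) = 4.285 V.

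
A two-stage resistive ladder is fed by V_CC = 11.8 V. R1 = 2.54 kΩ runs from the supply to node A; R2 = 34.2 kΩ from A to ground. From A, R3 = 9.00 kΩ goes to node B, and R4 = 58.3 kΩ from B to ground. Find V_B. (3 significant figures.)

V_B ≈ 9.19 V

Node A sees R2 in parallel with the series input of stage 2, R3 + R4 = 67.30 kΩ.
Effective lower resistance at A: R2 ‖ 67.30 = 22.68 kΩ.
First divider: V_A = V_CC · 22.68/(2.54 + 22.68) = 10.61 V.
Then the unloaded second divider: V_B = V_A × R4/(R3+R4) = 10.61 × 0.8663 = 9.192 V.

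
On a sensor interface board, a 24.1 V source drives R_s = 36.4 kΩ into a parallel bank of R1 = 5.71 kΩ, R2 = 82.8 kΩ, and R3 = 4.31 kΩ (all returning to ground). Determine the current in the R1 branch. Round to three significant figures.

I ≈ 0.260 mA

Combine the parallel branches: R_p = (1/5.71 + 1/82.8 + 1/4.31)⁻¹ = 2.385 kΩ.
Node voltage V_A = V_supply · R_p/(R_s + R_p) = 24.1 × 0.06150 = 1.482 V.
I(R1) = V_A / R1 = 1.482/5.71 = 0.2596 mA.
(Check via current divider: I_total = 0.6214 mA; share G_k/ΣG = 0.4177 → same result.)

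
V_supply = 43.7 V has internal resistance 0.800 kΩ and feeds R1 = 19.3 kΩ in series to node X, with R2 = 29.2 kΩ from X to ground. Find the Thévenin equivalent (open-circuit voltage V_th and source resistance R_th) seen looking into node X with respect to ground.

R1' = 0.800 + 19.3 = 20.10 kΩ (source resistance + R1).
Open-circuit (no load on X): V_th = V_supply · R2/(R1' + R2) = 43.7 × 29.2/(20.10 + 29.2) = 25.88 V.
With V_supply suppressed (replaced by a short), R_th = R1' ‖ R2 = (20.10 × 29.2)/(20.10 + 29.2) = 11.91 kΩ.

V_th ≈ 25.9 V, R_th ≈ 11.9 kΩ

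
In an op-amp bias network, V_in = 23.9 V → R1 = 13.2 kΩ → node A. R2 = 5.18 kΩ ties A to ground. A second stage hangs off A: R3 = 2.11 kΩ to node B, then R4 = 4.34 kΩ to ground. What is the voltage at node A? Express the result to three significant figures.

V_A ≈ 4.27 V

The second stage (R3 + R4 = 6.450 kΩ) loads node A in parallel with R2.
Effective lower resistance at A: R2 ‖ 6.450 = 2.873 kΩ.
First divider: V_A = V_in · 2.873/(13.2 + 2.873) = 4.272 V.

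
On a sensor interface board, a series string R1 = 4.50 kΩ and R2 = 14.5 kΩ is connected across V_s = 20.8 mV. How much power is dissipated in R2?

The common current is I = 20.8/19.00 = 1.095 µA.
P(R2) = I²·R2 = (1.095)² × 14.5 = 17.38 nW.

P ≈ 17.4 nW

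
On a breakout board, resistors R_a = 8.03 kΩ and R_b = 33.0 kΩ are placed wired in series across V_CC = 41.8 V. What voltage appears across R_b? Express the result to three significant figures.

V ≈ 33.6 V

Total series resistance ΣR = 8.03 + 33.0 = 41.03 kΩ.
V = V_CC · R/ΣR = 41.8 × 0.8043 = 33.62 V.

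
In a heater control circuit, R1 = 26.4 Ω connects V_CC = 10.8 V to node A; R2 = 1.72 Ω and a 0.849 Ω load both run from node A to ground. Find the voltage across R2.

V_out ≈ 0.228 V

The load sits in parallel with R2, giving an effective lower resistance R2' = R2·R_L/(R2+R_L) = 0.5684 Ω.
Then V_out = V_CC · R2'/(R1 + R2') = 10.8 × 0.5684/26.97 = 0.2276 V.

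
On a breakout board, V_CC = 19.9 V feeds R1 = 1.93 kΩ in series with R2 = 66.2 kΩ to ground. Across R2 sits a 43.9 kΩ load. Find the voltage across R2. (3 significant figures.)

First combine the lower leg with the load: R2 ‖ R_L = 26.40 kΩ.
Now apply the divider: V_out = 19.9 × 0.9319 = 18.54 V.
(Unloaded it would be 19.3 V; the load pulls it down.)

V_out ≈ 18.5 V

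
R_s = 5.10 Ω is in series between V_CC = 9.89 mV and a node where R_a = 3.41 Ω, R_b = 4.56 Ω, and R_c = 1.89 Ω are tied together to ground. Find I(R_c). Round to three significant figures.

Parallel bank: R_p = 1/(1/3.41 + 1/4.56 + 1/1.89) = 0.9600 Ω.
V_A = 9.89 × 0.9600/6.060 = 1.567 mV.
Branch current I = V_A/R_c = 1.567/1.89 = 0.8290 mA.

I ≈ 0.829 mA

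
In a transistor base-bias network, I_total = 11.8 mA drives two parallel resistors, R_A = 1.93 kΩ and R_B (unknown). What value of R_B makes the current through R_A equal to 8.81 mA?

R_B ≈ 5.69 kΩ

Two-branch current divider: I_A = I_total · R_B/(R_A + R_B).
8.81/11.8 = R_B/(R_A + R_B) → R_B = R_A · (0.7466)/(1 − 0.7466) = 1.93 × 2.946 = 5.687 kΩ.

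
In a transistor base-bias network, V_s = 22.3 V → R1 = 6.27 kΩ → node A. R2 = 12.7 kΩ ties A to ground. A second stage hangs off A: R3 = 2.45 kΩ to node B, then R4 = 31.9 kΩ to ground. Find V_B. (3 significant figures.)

Node A sees R2 in parallel with the series input of stage 2, R3 + R4 = 34.35 kΩ.
Effective lower resistance at A: R2 ‖ 34.35 = 9.272 kΩ.
First divider: V_A = V_s · 9.272/(6.27 + 9.272) = 13.30 V.
Stage 2 is unloaded, so V_B = V_A · R4/(R3+R4) = 13.30 × 31.9/34.35 = 12.35 V.

V_B ≈ 12.4 V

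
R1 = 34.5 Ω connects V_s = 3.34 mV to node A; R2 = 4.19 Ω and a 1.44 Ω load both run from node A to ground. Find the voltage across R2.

The load sits in parallel with R2, giving an effective lower resistance R2' = R2·R_L/(R2+R_L) = 1.072 Ω.
Then V_out = V_s · R2'/(R1 + R2') = 3.34 × 1.072/35.57 = 0.1006 mV.

V_out ≈ 0.101 mV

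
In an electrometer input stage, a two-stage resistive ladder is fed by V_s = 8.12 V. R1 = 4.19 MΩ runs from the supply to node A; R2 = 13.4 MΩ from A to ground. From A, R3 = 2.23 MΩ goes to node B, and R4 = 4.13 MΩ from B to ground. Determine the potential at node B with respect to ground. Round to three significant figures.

The second stage (R3 + R4 = 6.360 MΩ) loads node A in parallel with R2.
Effective lower resistance at A: R2 ‖ 6.360 = 4.313 MΩ.
V_A = 8.12 × 4.313/(4.19 + 4.313) = 4.119 V.
Stage 2 is unloaded, so V_B = V_A · R4/(R3+R4) = 4.119 × 4.13/6.360 = 2.675 V.

V_B ≈ 2.67 V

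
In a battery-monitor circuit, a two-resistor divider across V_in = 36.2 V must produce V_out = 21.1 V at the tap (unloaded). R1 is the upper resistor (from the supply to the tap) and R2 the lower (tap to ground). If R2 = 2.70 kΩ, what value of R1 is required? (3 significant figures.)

V_out/V_in = R2/(R1+R2) = 0.5829.
Rearranging, R1 = R2·(1−k)/k = 2.70 × 0.7156 = 1.932 kΩ.

R1 ≈ 1.93 kΩ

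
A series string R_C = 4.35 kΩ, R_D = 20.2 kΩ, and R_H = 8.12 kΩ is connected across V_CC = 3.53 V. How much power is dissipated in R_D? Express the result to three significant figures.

The common current is I = 3.53/32.67 = 0.1081 mA.
V(R_D) = I·R = 2.183 V; P = V·I = 2.183 × 0.1081 = 0.2358 mW.

P ≈ 0.236 mW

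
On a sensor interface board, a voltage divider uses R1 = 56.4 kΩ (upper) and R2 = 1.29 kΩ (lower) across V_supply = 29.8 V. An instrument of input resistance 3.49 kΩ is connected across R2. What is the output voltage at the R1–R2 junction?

R2 ‖ R_L = (1.29 × 3.49)/(1.29 + 3.49) = 0.9419 kΩ.
Voltage divider with the loaded lower leg: V_out = 29.8 × 0.9419/(56.4 + 0.9419) = 29.8 × 0.01643 = 0.4895 V.

V_out ≈ 0.489 V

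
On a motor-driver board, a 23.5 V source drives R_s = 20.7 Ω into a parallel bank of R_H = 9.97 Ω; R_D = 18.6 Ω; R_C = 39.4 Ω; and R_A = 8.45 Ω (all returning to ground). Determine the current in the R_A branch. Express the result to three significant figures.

I ≈ 0.388 A

Combine the parallel branches: R_p = (1/9.97 + 1/18.6 + 1/39.4 + 1/8.45)⁻¹ = 3.358 Ω.
Node voltage V_A = V_in · R_p/(R_s + R_p) = 23.5 × 0.1396 = 3.280 V.
I(R_A) = V_A / R_A = 3.280/8.45 = 0.3882 A.
(Equivalently: I_total = 0.9768 A, then current-divider fraction G_k/ΣG = 0.3974.)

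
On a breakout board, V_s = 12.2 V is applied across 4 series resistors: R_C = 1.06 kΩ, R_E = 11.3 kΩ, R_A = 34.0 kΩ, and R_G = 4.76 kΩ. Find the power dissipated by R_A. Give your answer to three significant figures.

The common current is I = 12.2/51.12 = 0.2387 mA.
P = I²R = 0.05696 × 34.0 = 1.936 mW.

P ≈ 1.94 mW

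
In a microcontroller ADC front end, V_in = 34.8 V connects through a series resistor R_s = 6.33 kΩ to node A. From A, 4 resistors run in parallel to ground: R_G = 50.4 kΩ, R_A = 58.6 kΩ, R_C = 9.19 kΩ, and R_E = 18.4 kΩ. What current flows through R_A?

I ≈ 0.262 mA

Parallel bank: R_p = 1/(1/50.4 + 1/58.6 + 1/9.19 + 1/18.4) = 4.998 kΩ.
Node voltage V_A = V_in · R_p/(R_s + R_p) = 34.8 × 0.4412 = 15.35 V.
I(R_A) = V_A / R_A = 15.35/58.6 = 0.2620 mA.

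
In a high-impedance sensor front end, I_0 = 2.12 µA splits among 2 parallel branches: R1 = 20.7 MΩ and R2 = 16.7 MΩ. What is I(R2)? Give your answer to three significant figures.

Two-branch current divider: I_k = I_0 · R_other/(R_1 + R_2).
So I = 2.12 × 20.7/37.40 = 1.173 µA.

I ≈ 1.17 µA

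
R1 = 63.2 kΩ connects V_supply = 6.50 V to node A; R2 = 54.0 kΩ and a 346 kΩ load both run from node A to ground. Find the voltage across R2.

The load sits in parallel with R2, giving an effective lower resistance R2' = R2·R_L/(R2+R_L) = 46.71 kΩ.
Then V_out = V_supply · R2'/(R1 + R2') = 6.50 × 46.71/109.9 = 2.762 V.
(Unloaded it would be 2.99 V; the load pulls it down.)

V_out ≈ 2.76 V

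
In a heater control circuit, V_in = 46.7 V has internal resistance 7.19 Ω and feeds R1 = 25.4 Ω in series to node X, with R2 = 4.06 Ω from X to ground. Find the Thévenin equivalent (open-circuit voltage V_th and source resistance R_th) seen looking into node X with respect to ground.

V_th ≈ 5.17 V, R_th ≈ 3.61 Ω

R1' = 7.19 + 25.4 = 32.59 Ω (source resistance + R1).
With X open, the divider is unloaded: V_th = 46.7 × 4.06/36.65 = 5.173 V.
Looking into X with the source shorted: R_th = R1'·R2/(R1'+R2) = 32.59 × 4.06/36.65 = 3.610 Ω.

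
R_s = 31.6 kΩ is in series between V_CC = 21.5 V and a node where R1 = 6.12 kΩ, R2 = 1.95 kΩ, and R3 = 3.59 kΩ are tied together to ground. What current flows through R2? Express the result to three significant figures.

Combine the parallel branches: R_p = (1/6.12 + 1/1.95 + 1/3.59)⁻¹ = 1.047 kΩ.
V_A by voltage divider: V_A = 21.5 × 1.047/(31.6 + 1.047) = 0.6897 V.
Branch current I = V_A/R2 = 0.6897/1.95 = 0.3537 mA.

I ≈ 0.354 mA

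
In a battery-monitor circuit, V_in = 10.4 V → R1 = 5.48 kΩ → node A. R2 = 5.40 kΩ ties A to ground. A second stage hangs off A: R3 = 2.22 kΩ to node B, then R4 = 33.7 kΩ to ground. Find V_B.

V_B ≈ 4.50 V

Node A sees R2 in parallel with the series input of stage 2, R3 + R4 = 35.92 kΩ.
R2 ‖ (R3+R4) = 4.694 kΩ.
First divider: V_A = V_in · 4.694/(5.48 + 4.694) = 4.798 V.
Stage 2 is unloaded, so V_B = V_A · R4/(R3+R4) = 4.798 × 33.7/35.92 = 4.502 V.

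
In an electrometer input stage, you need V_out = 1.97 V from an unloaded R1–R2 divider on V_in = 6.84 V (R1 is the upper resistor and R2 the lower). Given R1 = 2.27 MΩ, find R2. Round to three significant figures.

Required fraction k = V_out/V_in = 0.2880.
R2 = R1 · 0.2880/(1 − 0.2880) = 0.9183 MΩ.

R2 ≈ 0.918 MΩ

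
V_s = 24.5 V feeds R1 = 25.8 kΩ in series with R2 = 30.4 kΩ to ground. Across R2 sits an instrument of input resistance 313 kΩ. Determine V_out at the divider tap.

V_out ≈ 12.7 V

The load sits in parallel with R2, giving an effective lower resistance R2' = R2·R_L/(R2+R_L) = 27.71 kΩ.
Now apply the divider: V_out = 24.5 × 0.5178 = 12.69 V.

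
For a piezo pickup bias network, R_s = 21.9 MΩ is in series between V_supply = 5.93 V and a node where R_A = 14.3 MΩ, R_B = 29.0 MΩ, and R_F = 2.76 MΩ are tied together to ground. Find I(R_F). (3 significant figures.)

I ≈ 0.191 µA

Parallel bank: R_p = 1/(1/14.3 + 1/29.0 + 1/2.76) = 2.143 MΩ.
V_A = 5.93 × 2.143/24.04 = 0.5285 V.
I(R_F) = V_A / R_F = 0.5285/2.76 = 0.1915 µA.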